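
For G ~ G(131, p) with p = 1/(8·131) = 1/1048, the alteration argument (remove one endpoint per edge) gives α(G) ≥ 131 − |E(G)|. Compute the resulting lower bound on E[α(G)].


E[|E(G)|] = C(131, 2)·p = 8515 · (1/1048) = 65/8.
E[α(G)] ≥ n − E[|E(G)|] = 131 − 65/8 = 983/8.
Numerically: ≈ 122.875000.
(This is only a lower bound; the true E[α(G)] may be larger.)

E[α(G)] ≥ 983/8 ≈ 122.875000.


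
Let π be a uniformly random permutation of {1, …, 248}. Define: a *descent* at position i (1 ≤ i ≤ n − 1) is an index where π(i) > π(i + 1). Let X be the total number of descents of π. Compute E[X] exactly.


Write X = Σ X_I over i = 1, …, 247, with X_I the indicator of one descent.
There are 247 indicators.
For each fixed i, the pair (π(i), π(i+1)) is a uniformly random ordered pair of distinct values from {1, …, 248}; by symmetry P[π(i) > π(i+1)] = 1/2.
By linearity: E[X] = 247 · (1/2) = (248 − 1) · (1/2) = 247/2 ≈ 123.500.

E[X] = 247/2 = 123.500.


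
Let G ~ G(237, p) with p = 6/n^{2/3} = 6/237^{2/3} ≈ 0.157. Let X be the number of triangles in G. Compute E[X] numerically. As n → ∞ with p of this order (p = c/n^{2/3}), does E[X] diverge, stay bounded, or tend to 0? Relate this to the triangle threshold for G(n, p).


Number of potential triangles: C(237, 3) = 2190670.
Each occurs with probability p³ ≈ (0.157)³ ≈ 3.84554e-03.
By linearity: E[X] = C(237, 3)·p³ ≈ 2190670 · 3.84554e-03 ≈ 8424.304.
Since α = 2/3 < 1, p = c/n^{2/3} ≫ 1/n is above the triangle threshold p ~ 1/n. Asymptotically E[X] ~ (c³/6)·n^{3(1−α)} = (6³/6)·n^{1} → ∞; triangles are abundant w.h.p.

E[X] ≈ 8424.304; in regime p = Θ(1/n^{2/3}) E[X] diverges (above the triangle threshold p ~ 1/n).


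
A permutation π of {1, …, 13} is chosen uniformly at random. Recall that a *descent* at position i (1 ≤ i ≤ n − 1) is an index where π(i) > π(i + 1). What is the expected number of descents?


Write X = Σ X_I over i = 1, …, 12, with X_I the indicator of one descent.
There are 12 indicators.
For each fixed i, the pair (π(i), π(i+1)) is a uniformly random ordered pair of distinct values from {1, …, 13}; by symmetry P[π(i) > π(i+1)] = 1/2.
By linearity: E[X] = 12 · (1/2) = (13 − 1) · (1/2) = 6 ≈ 6.0000.

E[X] = 6 = 6.0000.


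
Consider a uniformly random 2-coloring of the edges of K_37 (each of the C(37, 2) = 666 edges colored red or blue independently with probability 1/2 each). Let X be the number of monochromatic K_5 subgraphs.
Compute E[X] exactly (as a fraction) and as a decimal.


Let X = Σ_S X_S over the C(37, 5) = 435897 subsets S of size 5, where X_S = 1 if the K_5 on S is monochromatic.
For a fixed S, the K_5 on S has C(5, 2) = 10 edges. P[all 10 edges red] = (1/2)^10, and likewise for blue, so P[monochromatic] = 2·(1/2)^10 = 2^{1 − 10} = 1/512.
By linearity: E[X] = C(37, 5) · 2^{1 − 10} = 435897 · 1/512 = 435897/512.
Numerically: E[X] ≈ 851.361328.

E[X] = C(37,5)·2^(1−C(5,2)) = 435897/512 ≈ 851.361328.


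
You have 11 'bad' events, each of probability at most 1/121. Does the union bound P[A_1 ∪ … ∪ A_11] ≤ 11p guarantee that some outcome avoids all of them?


Union bound: P[∪_{i=1}^{11} A_i] ≤ Σ_i P[A_i] ≤ 11·p = 11·(1/121) = 1/11.
Numerically: 1/11 ≈ 0.09091.
Is 1/11 < 1? YES.
Since P[∪ A_i] ≤ 1/11 < 1, the complement has P[∩ A_i^c] ≥ 1 − 1/11 = 10/11 > 0, so some outcome avoids every A_i.

11·p = 1/11 ≈ 0.09091; existence CERTIFIED by the union bound.


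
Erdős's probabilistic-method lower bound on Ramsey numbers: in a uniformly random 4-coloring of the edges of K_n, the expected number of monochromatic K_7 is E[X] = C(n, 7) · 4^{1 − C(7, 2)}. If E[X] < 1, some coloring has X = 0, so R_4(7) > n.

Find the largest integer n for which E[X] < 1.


We need C(n, 7) · 4^{1 − 21} < 1, i.e. C(n, 7) < 4^{21 − 1} = 1099511627776.
Check values of n near the boundary:
  n = 174: C(174, 7) = 847879782984; 847879782984 < 1099511627776? YES
  n = 175: C(175, 7) = 883208107275; 883208107275 < 1099511627776? YES
  n = 176: C(176, 7) = 919790691600; 919790691600 < 1099511627776? YES
  n = 177: C(177, 7) = 957664425960; 957664425960 < 1099511627776? YES
  n = 178: C(178, 7) = 996867063280; 996867063280 < 1099511627776? YES
  n = 179: C(179, 7) = 1037437234460; 1037437234460 < 1099511627776? YES
  n = 180: C(180, 7) = 1079414463600; 1079414463600 < 1099511627776? YES
  n = 181: C(181, 7) = 1122839183400; 1122839183400 < 1099511627776? NO
  n = 182: C(182, 7) = 1167752750736; 1167752750736 < 1099511627776? NO
  n = 183: C(183, 7) = 1214197462413; 1214197462413 < 1099511627776? NO
The largest n with C(n, 7) < 1099511627776 is n = 180 (where E[X] = 67463403975/68719476736 ≈ 0.9817). Hence R_4(7) > 180, i.e. R_4(7) ≥ 181.

Largest n = 180; hence R_4(7) > 180.


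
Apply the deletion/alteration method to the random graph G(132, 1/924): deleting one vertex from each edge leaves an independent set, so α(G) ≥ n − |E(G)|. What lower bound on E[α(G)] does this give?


E[|E(G)|] = C(132, 2)·p = 8646 · (1/924) = 131/14.
E[α(G)] ≥ n − E[|E(G)|] = 132 − 131/14 = 1717/14.
Numerically: ≈ 122.643.
(This is only a lower bound; the true E[α(G)] may be larger.)

E[α(G)] ≥ 1717/14 ≈ 122.643.


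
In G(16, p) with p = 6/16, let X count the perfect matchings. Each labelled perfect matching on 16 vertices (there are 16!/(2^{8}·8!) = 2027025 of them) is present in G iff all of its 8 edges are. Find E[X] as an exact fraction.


K_16 has 16!/(2^{8}·8!) = 2027025 labelled perfect matchings.
For each such perfect matching H, let X_H = 1 if all 8 edges of H are present in G. Then P[X_H = 1] = p^{8} = (3/8)^{8} = 6561/16777216.
Summing the indicators: E[X] = Σ_H E[X_H] = 2027025 · p^{8} = 2027025 · 6561/16777216 = 13299311025/16777216.
Numerically: E[X] ≈ 793.

E[X] = 2027025 · (3/8)^{8} = 13299311025/16777216 ≈ 793.


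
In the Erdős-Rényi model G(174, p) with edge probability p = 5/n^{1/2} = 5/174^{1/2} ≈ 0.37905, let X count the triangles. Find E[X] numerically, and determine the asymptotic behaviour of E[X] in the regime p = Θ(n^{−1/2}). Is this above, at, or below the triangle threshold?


Number of potential triangles: C(174, 3) = 862924.
Each occurs with probability p³ ≈ (0.37905)³ ≈ 5.4461066e-02.
By linearity: E[X] = C(174, 3)·p³ ≈ 862924 · 5.4461066e-02 ≈ 46995.76122.
Since α = 1/2 < 1, p = c/n^{1/2} ≫ 1/n is above the triangle threshold p ~ 1/n. Asymptotically E[X] ~ (c³/6)·n^{3(1−α)} = (5³/6)·n^{1.5} → ∞; triangles are abundant w.h.p.

E[X] ≈ 46995.76122; in regime p = Θ(1/n^{1/2}) E[X] diverges (above the triangle threshold p ~ 1/n).


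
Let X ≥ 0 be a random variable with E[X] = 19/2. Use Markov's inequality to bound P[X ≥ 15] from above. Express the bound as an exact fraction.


μ = E[X] = 19/2, a = 15.
Markov: P[X ≥ 15] ≤ μ/a = (19/2)/15 = 19/30.
Numerically: ≈ 0.633.
(Since a = 15 > μ = 9.500, the bound 19/30 is < 1 and informative.)

P[X ≥ 15] ≤ 19/30 ≈ 0.633.


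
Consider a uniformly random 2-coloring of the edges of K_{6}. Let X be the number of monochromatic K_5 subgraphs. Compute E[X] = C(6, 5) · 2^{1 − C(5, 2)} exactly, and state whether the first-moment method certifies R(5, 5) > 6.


E[X] = C(6, 5) · 2^{1 − 10} = 6 · 2^{−9} = 6/512.
As a reduced fraction: E[X] = 3/256 ≈ 0.01172.
Is E[X] < 1? YES.
Since E[X] < 1, there exists a 2-coloring of K_{6} with no monochromatic K_5; hence R(5, 5) > 6.

E[X] = 3/256 ≈ 0.01172; E[X] < 1, so R(5, 5) > 6.


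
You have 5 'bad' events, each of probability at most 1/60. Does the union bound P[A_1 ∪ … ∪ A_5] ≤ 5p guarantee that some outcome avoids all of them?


Union bound: P[∪_{i=1}^{5} A_i] ≤ Σ_i P[A_i] ≤ 5·p = 5·(1/60) = 1/12.
Numerically: 1/12 ≈ 0.083.
Is 1/12 < 1? YES.
Since P[∪ A_i] ≤ 1/12 < 1, the complement has P[∩ A_i^c] ≥ 1 − 1/12 = 11/12 > 0, so some outcome avoids every A_i.

5·p = 1/12 ≈ 0.083; existence CERTIFIED by the union bound.


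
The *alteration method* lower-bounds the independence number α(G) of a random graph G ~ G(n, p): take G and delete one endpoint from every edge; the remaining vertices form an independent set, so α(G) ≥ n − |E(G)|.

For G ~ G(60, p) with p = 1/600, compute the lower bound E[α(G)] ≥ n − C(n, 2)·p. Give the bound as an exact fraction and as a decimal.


E[|E(G)|] = C(60, 2)·p = 1770 · (1/600) = 59/20.
E[α(G)] ≥ n − E[|E(G)|] = 60 − 59/20 = 1141/20.
Numerically: ≈ 57.05000.
(This is only a lower bound; the true E[α(G)] may be larger.)

E[α(G)] ≥ 1141/20 ≈ 57.05000.


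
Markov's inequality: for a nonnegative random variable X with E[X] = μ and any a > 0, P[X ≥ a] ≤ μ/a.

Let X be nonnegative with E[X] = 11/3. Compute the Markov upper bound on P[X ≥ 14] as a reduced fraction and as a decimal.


μ = E[X] = 11/3, a = 14.
Markov: P[X ≥ 14] ≤ μ/a = (11/3)/14 = 11/42.
Numerically: ≈ 0.261905.
(Since a = 14 > μ = 3.666667, the bound 11/42 is < 1 and informative.)

P[X ≥ 14] ≤ 11/42 ≈ 0.261905.


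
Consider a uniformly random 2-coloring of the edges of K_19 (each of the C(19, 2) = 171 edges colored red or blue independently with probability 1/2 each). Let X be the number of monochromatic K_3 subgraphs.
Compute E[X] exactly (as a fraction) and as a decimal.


Let X = Σ_S X_S over the C(19, 3) = 969 subsets S of size 3, where X_S = 1 if the K_3 on S is monochromatic.
For a fixed S, the K_3 on S has C(3, 2) = 3 edges. P[all 3 edges red] = (1/2)^3, and likewise for blue, so P[monochromatic] = 2·(1/2)^3 = 2^{1 − 3} = 1/4.
By linearity: E[X] = C(19, 3) · 2^{1 − 3} = 969 · 1/4 = 969/4.
Numerically: E[X] ≈ 242.2500.

E[X] = C(19,3)·2^(1−C(3,2)) = 969/4 ≈ 242.2500.


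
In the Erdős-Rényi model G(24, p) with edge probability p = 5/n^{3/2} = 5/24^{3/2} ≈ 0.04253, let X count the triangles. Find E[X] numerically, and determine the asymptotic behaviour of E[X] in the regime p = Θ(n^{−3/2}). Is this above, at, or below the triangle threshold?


Number of potential triangles: C(24, 3) = 2024.
Each occurs with probability p³ ≈ (0.04253)³ ≈ 7.690586e-05.
By linearity: E[X] = C(24, 3)·p³ ≈ 2024 · 7.690586e-05 ≈ 0.1557.
Since α = 3/2 > 1, p = c/n^{3/2} = o(1/n) is below the triangle threshold p ~ 1/n. Asymptotically E[X] ~ (c³/6)·n^{3(1−α)} = (5³/6)·n^{-1.5} → 0, so by Markov's inequality G has no triangles w.h.p.

E[X] ≈ 0.1557; in regime p = Θ(1/n^{3/2}) E[X] tends to 0 (below the triangle threshold p ~ 1/n).


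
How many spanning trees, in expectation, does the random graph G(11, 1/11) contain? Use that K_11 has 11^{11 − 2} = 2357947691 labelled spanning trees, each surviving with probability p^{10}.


K_11 has 11^{11 − 2} = 2357947691 labelled spanning trees.
For each such spanning tree H, let X_H = 1 if all 10 edges of H are present in G. Then P[X_H = 1] = p^{10} = (1/11)^{10} = 1/25937424601.
By linearity: E[X] = Σ_H E[X_H] = 2357947691 · p^{10} = 2357947691 · 1/25937424601 = 1/11.
Numerically: E[X] ≈ 0.0909.

E[X] = 2357947691 · (1/11)^{10} = 1/11 ≈ 0.0909.


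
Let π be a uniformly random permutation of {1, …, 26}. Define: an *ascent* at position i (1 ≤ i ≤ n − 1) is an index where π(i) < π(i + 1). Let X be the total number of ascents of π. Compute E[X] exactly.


Write X = Σ X_I over i = 1, …, 25, with X_I the indicator of one ascent.
There are 25 indicators.
For each fixed i, the pair (π(i), π(i+1)) is a uniformly random ordered pair of distinct values from {1, …, 26}; by symmetry P[π(i) < π(i+1)] = 1/2.
By linearity: E[X] = 25 · (1/2) = (26 − 1) · (1/2) = 25/2 ≈ 12.50000.

E[X] = 25/2 = 12.50000.


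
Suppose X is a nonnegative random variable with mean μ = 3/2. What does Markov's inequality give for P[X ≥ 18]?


μ = E[X] = 3/2, a = 18.
Markov: P[X ≥ 18] ≤ μ/a = (3/2)/18 = 1/12.
Numerically: ≈ 0.083333.
(Since a = 18 > μ = 1.500000, the bound 1/12 is < 1 and informative.)

P[X ≥ 18] ≤ 1/12 ≈ 0.083333.


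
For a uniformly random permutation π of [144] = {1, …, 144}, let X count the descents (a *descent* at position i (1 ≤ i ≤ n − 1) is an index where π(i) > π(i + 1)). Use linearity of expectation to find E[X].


Write X = Σ X_I over i = 1, …, 143, with X_I the indicator of one descent.
There are 143 indicators.
For each fixed i, the pair (π(i), π(i+1)) is a uniformly random ordered pair of distinct values from {1, …, 144}; by symmetry P[π(i) > π(i+1)] = 1/2.
By linearity: E[X] = 143 · (1/2) = (144 − 1) · (1/2) = 143/2 ≈ 71.5000.

E[X] = 143/2 = 71.5000.


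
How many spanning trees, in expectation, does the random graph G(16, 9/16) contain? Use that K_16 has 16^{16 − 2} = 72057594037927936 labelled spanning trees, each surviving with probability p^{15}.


K_16 has 16^{16 − 2} = 72057594037927936 labelled spanning trees.
For each such spanning tree H, let X_H = 1 if all 15 edges of H are present in G. Then P[X_H = 1] = p^{15} = (9/16)^{15} = 205891132094649/1152921504606846976.
Summing the indicators: E[X] = Σ_H E[X_H] = 72057594037927936 · p^{15} = 72057594037927936 · 205891132094649/1152921504606846976 = 205891132094649/16.
Numerically: E[X] ≈ 1.28682e+13.

E[X] = 72057594037927936 · (9/16)^{15} = 205891132094649/16 ≈ 1.28682e+13.


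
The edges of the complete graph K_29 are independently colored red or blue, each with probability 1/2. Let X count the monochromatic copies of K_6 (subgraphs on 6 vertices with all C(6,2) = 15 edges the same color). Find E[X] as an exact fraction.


Let X = Σ_S X_S over the C(29, 6) = 475020 subsets S of size 6, where X_S = 1 if the K_6 on S is monochromatic.
For a fixed S, the K_6 on S has C(6, 2) = 15 edges. P[all 15 edges red] = (1/2)^15, and likewise for blue, so P[monochromatic] = 2·(1/2)^15 = 2^{1 − 15} = 1/16384.
By linearity: E[X] = C(29, 6) · 2^{1 − 15} = 475020 · 1/16384 = 118755/4096.
Numerically: E[X] ≈ 28.99292.

E[X] = C(29,6)·2^(1−C(6,2)) = 118755/4096 ≈ 28.99292.


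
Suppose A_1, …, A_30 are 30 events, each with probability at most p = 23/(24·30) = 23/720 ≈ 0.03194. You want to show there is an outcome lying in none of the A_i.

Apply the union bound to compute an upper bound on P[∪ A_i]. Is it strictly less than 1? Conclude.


Union bound: P[∪_{i=1}^{30} A_i] ≤ Σ_i P[A_i] ≤ 30·p = 30·(23/720) = 23/24.
Numerically: 23/24 ≈ 0.95833.
Is 23/24 < 1? YES.
Since P[∪ A_i] ≤ 23/24 < 1, the complement has P[∩ A_i^c] ≥ 1 − 23/24 = 1/24 > 0, so some outcome avoids every A_i.

30·p = 23/24 ≈ 0.95833; existence CERTIFIED by the union bound.


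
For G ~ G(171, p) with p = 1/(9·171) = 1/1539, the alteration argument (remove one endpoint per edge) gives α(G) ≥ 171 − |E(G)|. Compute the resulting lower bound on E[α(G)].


E[|E(G)|] = C(171, 2)·p = 14535 · (1/1539) = 85/9.
E[α(G)] ≥ n − E[|E(G)|] = 171 − 85/9 = 1454/9.
Numerically: ≈ 161.55556.
(This is only a lower bound; the true E[α(G)] may be larger.)

E[α(G)] ≥ 1454/9 ≈ 161.55556.


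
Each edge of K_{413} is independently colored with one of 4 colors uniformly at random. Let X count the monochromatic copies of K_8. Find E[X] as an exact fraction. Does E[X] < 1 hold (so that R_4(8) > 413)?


E[X] = C(413, 8) · 4^{1 − 28} = 19609040195022817 · 4^{−27} = 19609040195022817/18014398509481984.
As a reduced fraction: E[X] = 19609040195022817/18014398509481984 ≈ 1.089.
Is E[X] < 1? NO.
Since E[X] ≥ 1, the first-moment bound is inconclusive at n = 413; it does NOT by itself certify R_4(8) > 413.

E[X] = 19609040195022817/18014398509481984 ≈ 1.089; E[X] ≥ 1; first-moment method inconclusive here.


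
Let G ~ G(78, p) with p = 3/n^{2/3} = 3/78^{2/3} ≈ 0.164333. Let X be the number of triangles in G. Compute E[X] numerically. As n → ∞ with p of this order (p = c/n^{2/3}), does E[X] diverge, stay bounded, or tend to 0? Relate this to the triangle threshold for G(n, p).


Number of potential triangles: C(78, 3) = 76076.
Each occurs with probability p³ ≈ (0.164333)³ ≈ 4.43786982e-03.
By linearity: E[X] = C(78, 3)·p³ ≈ 76076 · 4.43786982e-03 ≈ 337.615385.
Since α = 2/3 < 1, p = c/n^{2/3} ≫ 1/n is above the triangle threshold p ~ 1/n. Asymptotically E[X] ~ (c³/6)·n^{3(1−α)} = (3³/6)·n^{1} → ∞; triangles are abundant w.h.p.

E[X] ≈ 337.615385; in regime p = Θ(1/n^{2/3}) E[X] diverges (above the triangle threshold p ~ 1/n).


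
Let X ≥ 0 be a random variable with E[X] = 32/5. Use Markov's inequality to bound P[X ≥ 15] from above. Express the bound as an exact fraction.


μ = E[X] = 32/5, a = 15.
Markov: P[X ≥ 15] ≤ μ/a = (32/5)/15 = 32/75.
Numerically: ≈ 0.4267.
(Since a = 15 > μ = 6.4000, the bound 32/75 is < 1 and informative.)

P[X ≥ 15] ≤ 32/75 ≈ 0.4267.


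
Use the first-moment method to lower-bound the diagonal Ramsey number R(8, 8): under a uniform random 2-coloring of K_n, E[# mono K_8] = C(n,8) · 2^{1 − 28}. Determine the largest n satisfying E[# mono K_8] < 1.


We need C(n, 8) · 2^{1 − 28} < 1, i.e. C(n, 8) < 2^{28 − 1} = 134217728.
Check values of n near the boundary:
  n = 38: C(38, 8) = 48903492; 48903492 < 134217728? YES
  n = 39: C(39, 8) = 61523748; 61523748 < 134217728? YES
  n = 40: C(40, 8) = 76904685; 76904685 < 134217728? YES
  n = 41: C(41, 8) = 95548245; 95548245 < 134217728? YES
  n = 42: C(42, 8) = 118030185; 118030185 < 134217728? YES
  n = 43: C(43, 8) = 145008513; 145008513 < 134217728? NO
  n = 44: C(44, 8) = 177232627; 177232627 < 134217728? NO
The largest n with C(n, 8) < 134217728 is n = 42 (where E[X] = 118030185/134217728 ≈ 0.87939). Hence R(8, 8) > 42, i.e. R(8, 8) ≥ 43.

Largest n = 42; hence R(8, 8) > 42.


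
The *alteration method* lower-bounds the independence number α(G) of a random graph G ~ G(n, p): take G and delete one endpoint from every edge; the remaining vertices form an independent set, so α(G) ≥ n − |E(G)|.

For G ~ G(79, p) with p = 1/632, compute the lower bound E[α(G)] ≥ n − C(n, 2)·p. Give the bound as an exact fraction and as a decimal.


E[|E(G)|] = C(79, 2)·p = 3081 · (1/632) = 39/8.
E[α(G)] ≥ n − E[|E(G)|] = 79 − 39/8 = 593/8.
Numerically: ≈ 74.1250.
(This is only a lower bound; the true E[α(G)] may be larger.)

E[α(G)] ≥ 593/8 ≈ 74.1250.


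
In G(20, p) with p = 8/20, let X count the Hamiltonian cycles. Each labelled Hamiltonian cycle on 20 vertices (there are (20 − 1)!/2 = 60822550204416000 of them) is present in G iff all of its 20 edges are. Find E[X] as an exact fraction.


K_20 has (20 − 1)!/2 = 60822550204416000 labelled Hamiltonian cycles.
For each such Hamiltonian cycle H, let X_H = 1 if all 20 edges of H are present in G. Then P[X_H = 1] = p^{20} = (2/5)^{20} = 1048576/95367431640625.
By linearity: E[X] = Σ_H E[X_H] = 60822550204416000 · p^{20} = 60822550204416000 · 1048576/95367431640625 = 510216531225165692928/762939453125.
Numerically: E[X] ≈ 6.69e+08.

E[X] = 60822550204416000 · (2/5)^{20} = 510216531225165692928/762939453125 ≈ 6.69e+08.


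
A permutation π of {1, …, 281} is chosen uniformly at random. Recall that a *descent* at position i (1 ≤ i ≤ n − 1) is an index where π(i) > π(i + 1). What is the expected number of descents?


Write X = Σ X_I over i = 1, …, 280, with X_I the indicator of one descent.
There are 280 indicators.
For each fixed i, the pair (π(i), π(i+1)) is a uniformly random ordered pair of distinct values from {1, …, 281}; by symmetry P[π(i) > π(i+1)] = 1/2.
By linearity: E[X] = 280 · (1/2) = (281 − 1) · (1/2) = 140 ≈ 140.00000.

E[X] = 140 = 140.00000.


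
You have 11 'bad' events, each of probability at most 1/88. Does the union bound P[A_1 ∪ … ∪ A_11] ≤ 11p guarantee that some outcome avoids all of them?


Union bound: P[∪_{i=1}^{11} A_i] ≤ Σ_i P[A_i] ≤ 11·p = 11·(1/88) = 1/8.
Numerically: 1/8 ≈ 0.12500.
Is 1/8 < 1? YES.
Since P[∪ A_i] ≤ 1/8 < 1, the complement has P[∩ A_i^c] ≥ 1 − 1/8 = 7/8 > 0, so some outcome avoids every A_i.

11·p = 1/8 ≈ 0.12500; existence CERTIFIED by the union bound.


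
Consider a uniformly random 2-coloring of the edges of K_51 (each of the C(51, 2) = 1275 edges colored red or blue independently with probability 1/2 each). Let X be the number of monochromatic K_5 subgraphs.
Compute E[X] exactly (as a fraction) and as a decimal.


Let X = Σ_S X_S over the C(51, 5) = 2349060 subsets S of size 5, where X_S = 1 if the K_5 on S is monochromatic.
For a fixed S, the K_5 on S has C(5, 2) = 10 edges. P[all 10 edges red] = (1/2)^10, and likewise for blue, so P[monochromatic] = 2·(1/2)^10 = 2^{1 − 10} = 1/512.
By linearity of expectation: E[X] = C(51, 5) · 2^{1 − 10} = 2349060 · 1/512 = 587265/128.
Numerically: E[X] ≈ 4588.008.

E[X] = C(51,5)·2^(1−C(5,2)) = 587265/128 ≈ 4588.008.


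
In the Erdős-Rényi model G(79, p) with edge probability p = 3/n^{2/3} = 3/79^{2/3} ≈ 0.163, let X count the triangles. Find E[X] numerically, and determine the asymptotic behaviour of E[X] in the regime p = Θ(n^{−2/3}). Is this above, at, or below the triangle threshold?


Number of potential triangles: C(79, 3) = 79079.
Each occurs with probability p³ ≈ (0.163)³ ≈ 4.32623e-03.
By linearity: E[X] = C(79, 3)·p³ ≈ 79079 · 4.32623e-03 ≈ 342.114.
Since α = 2/3 < 1, p = c/n^{2/3} ≫ 1/n is above the triangle threshold p ~ 1/n. Asymptotically E[X] ~ (c³/6)·n^{3(1−α)} = (3³/6)·n^{1} → ∞; triangles are abundant w.h.p.

E[X] ≈ 342.114; in regime p = Θ(1/n^{2/3}) E[X] diverges (above the triangle threshold p ~ 1/n).


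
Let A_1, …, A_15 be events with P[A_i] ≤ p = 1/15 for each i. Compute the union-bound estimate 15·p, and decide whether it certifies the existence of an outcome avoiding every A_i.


Union bound: P[∪_{i=1}^{15} A_i] ≤ Σ_i P[A_i] ≤ 15·p = 15·(1/15) = 1.
Numerically: 1 ≈ 1.0000000.
Is 1 < 1? NO.
Since the bound 1 is ≥ 1, the union bound is uninformative here; it does NOT by itself certify existence.

15·p = 1 ≈ 1.0000000; existence NOT certified by the union bound.


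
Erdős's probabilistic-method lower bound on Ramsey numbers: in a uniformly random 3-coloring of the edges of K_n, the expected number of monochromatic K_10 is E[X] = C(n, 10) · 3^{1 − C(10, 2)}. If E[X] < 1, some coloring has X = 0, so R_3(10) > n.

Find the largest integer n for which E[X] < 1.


We need C(n, 10) · 3^{1 − 45} < 1, i.e. C(n, 10) < 3^{45 − 1} = 984770902183611232881.
Check values of n near the boundary:
  n = 569: C(569, 10) = 905357721286137524328; 905357721286137524328 < 984770902183611232881? YES
  n = 570: C(570, 10) = 921524823451961408691; 921524823451961408691 < 984770902183611232881? YES
  n = 571: C(571, 10) = 937951290893172842001; 937951290893172842001 < 984770902183611232881? YES
  n = 572: C(572, 10) = 954640815642161682606; 954640815642161682606 < 984770902183611232881? YES
  n = 573: C(573, 10) = 971597135635805762226; 971597135635805762226 < 984770902183611232881? YES
  n = 574: C(574, 10) = 988824035203816502691; 988824035203816502691 < 984770902183611232881? NO
  n = 575: C(575, 10) = 1006325345561406175305; 1006325345561406175305 < 984770902183611232881? NO
The largest n with C(n, 10) < 984770902183611232881 is n = 573 (where E[X] = 35985079097622435638/36472996377170786403 ≈ 0.986623). Hence R_3(10) > 573, i.e. R_3(10) ≥ 574.

Largest n = 573; hence R_3(10) > 573.


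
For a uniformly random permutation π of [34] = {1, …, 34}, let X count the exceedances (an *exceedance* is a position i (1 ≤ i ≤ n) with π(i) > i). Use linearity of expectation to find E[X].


Write X = Σ_{i=1}^{34} X_i, where X_i = 1_{π(i) > i}.
For each fixed i, π(i) is uniform over {1, …, 34} (marginal of a uniform permutation), so P[π(i) > i] = (n − i)/n. Summing: Σ_{i=1}^{34} (n − i)/n = (0 + 1 + … + 33)/34 = 34(34 − 1)/(2·34) = (34 − 1)/2.
Hence E[X] = Σ_{i=1}^{34} (34 − i)/34 = 33/2 ≈ 16.500.

E[X] = 33/2 = 16.500.


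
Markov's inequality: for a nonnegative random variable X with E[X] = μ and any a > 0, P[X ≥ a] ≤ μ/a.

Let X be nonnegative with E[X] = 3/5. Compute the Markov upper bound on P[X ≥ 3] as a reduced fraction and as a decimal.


μ = E[X] = 3/5, a = 3.
Markov: P[X ≥ 3] ≤ μ/a = (3/5)/3 = 1/5.
Numerically: ≈ 0.2000.
(Since a = 3 > μ = 0.6000, the bound 1/5 is < 1 and informative.)

P[X ≥ 3] ≤ 1/5 ≈ 0.2000.


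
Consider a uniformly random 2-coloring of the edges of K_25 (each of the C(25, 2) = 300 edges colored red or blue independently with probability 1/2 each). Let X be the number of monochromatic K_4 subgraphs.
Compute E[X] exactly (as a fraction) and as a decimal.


Let X = Σ_S X_S over the C(25, 4) = 12650 subsets S of size 4, where X_S = 1 if the K_4 on S is monochromatic.
For a fixed S, the K_4 on S has C(4, 2) = 6 edges. P[all 6 edges red] = (1/2)^6, and likewise for blue, so P[monochromatic] = 2·(1/2)^6 = 2^{1 − 6} = 1/32.
By linearity: E[X] = C(25, 4) · 2^{1 − 6} = 12650 · 1/32 = 6325/16.
Numerically: E[X] ≈ 395.3125.

E[X] = C(25,4)·2^(1−C(4,2)) = 6325/16 ≈ 395.3125.


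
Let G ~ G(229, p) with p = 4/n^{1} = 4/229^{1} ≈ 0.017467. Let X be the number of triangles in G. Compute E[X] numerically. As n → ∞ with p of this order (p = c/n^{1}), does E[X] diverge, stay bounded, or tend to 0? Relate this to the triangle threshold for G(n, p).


Number of potential triangles: C(229, 3) = 1975354.
Each occurs with probability p³ ≈ (0.017467)³ ≈ 5.3293412e-06.
By linearity: E[X] = C(229, 3)·p³ ≈ 1975354 · 5.3293412e-06 ≈ 10.52734.
Here α = 1, so p = 4/n is exactly at the triangle threshold p ~ 1/n. Asymptotically E[X] → c³/6 = 4³/6 = 32/3 ≈ 10.66667, a bounded constant. In this regime the triangle count is asymptotically Poisson(c³/6).

E[X] ≈ 10.52734; in regime p = Θ(1/n^{1}) E[X] stays bounded (at the triangle threshold p ~ 1/n).


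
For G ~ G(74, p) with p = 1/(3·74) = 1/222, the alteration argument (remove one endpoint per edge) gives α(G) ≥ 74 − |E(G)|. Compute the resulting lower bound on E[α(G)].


E[|E(G)|] = C(74, 2)·p = 2701 · (1/222) = 73/6.
E[α(G)] ≥ n − E[|E(G)|] = 74 − 73/6 = 371/6.
Numerically: ≈ 61.833.
(This is only a lower bound; the true E[α(G)] may be larger.)

E[α(G)] ≥ 371/6 ≈ 61.833.


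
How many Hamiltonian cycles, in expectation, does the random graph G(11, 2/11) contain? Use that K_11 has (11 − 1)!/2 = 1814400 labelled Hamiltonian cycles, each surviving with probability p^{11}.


K_11 has (11 − 1)!/2 = 1814400 labelled Hamiltonian cycles.
For each such Hamiltonian cycle H, let X_H = 1 if all 11 edges of H are present in G. Then P[X_H = 1] = p^{11} = (2/11)^{11} = 2048/285311670611.
By linearity of expectation: E[X] = Σ_H E[X_H] = 1814400 · p^{11} = 1814400 · 2048/285311670611 = 3715891200/285311670611.
Numerically: E[X] ≈ 0.013024.

E[X] = 1814400 · (2/11)^{11} = 3715891200/285311670611 ≈ 0.013024.


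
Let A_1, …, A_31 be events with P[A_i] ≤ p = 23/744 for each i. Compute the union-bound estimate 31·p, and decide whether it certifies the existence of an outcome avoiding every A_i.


Union bound: P[∪_{i=1}^{31} A_i] ≤ Σ_i P[A_i] ≤ 31·p = 31·(23/744) = 23/24.
Numerically: 23/24 ≈ 0.9583333.
Is 23/24 < 1? YES.
Since P[∪ A_i] ≤ 23/24 < 1, the complement has P[∩ A_i^c] ≥ 1 − 23/24 = 1/24 > 0, so some outcome avoids every A_i.

31·p = 23/24 ≈ 0.9583333; existence CERTIFIED by the union bound.


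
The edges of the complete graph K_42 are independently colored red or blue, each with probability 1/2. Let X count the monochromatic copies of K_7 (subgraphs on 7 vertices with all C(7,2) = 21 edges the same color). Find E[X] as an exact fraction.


Let X = Σ_S X_S over the C(42, 7) = 26978328 subsets S of size 7, where X_S = 1 if the K_7 on S is monochromatic.
For a fixed S, the K_7 on S has C(7, 2) = 21 edges. P[all 21 edges red] = (1/2)^21, and likewise for blue, so P[monochromatic] = 2·(1/2)^21 = 2^{1 − 21} = 1/1048576.
By linearity of expectation: E[X] = C(42, 7) · 2^{1 − 21} = 26978328 · 1/1048576 = 3372291/131072.
Numerically: E[X] ≈ 25.7285.

E[X] = C(42,7)·2^(1−C(7,2)) = 3372291/131072 ≈ 25.7285.


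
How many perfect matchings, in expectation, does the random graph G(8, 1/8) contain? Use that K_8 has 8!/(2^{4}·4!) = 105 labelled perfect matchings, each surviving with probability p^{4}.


K_8 has 8!/(2^{4}·4!) = 105 labelled perfect matchings.
For each such perfect matching H, let X_H = 1 if all 4 edges of H are present in G. Then P[X_H = 1] = p^{4} = (1/8)^{4} = 1/4096.
Summing the indicators: E[X] = Σ_H E[X_H] = 105 · p^{4} = 105 · 1/4096 = 105/4096.
Numerically: E[X] ≈ 0.02563.

E[X] = 105 · (1/8)^{4} = 105/4096 ≈ 0.02563.


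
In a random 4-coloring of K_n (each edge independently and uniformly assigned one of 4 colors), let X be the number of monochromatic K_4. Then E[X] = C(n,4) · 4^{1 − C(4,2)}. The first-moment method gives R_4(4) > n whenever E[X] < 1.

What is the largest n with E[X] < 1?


We need C(n, 4) · 4^{1 − 6} < 1, i.e. C(n, 4) < 4^{6 − 1} = 1024.
Check values of n near the boundary:
  n = 8: C(8, 4) = 70; 70 < 1024? YES
  n = 9: C(9, 4) = 126; 126 < 1024? YES
  n = 10: C(10, 4) = 210; 210 < 1024? YES
  n = 11: C(11, 4) = 330; 330 < 1024? YES
  n = 12: C(12, 4) = 495; 495 < 1024? YES
  n = 13: C(13, 4) = 715; 715 < 1024? YES
  n = 14: C(14, 4) = 1001; 1001 < 1024? YES
  n = 15: C(15, 4) = 1365; 1365 < 1024? NO
  n = 16: C(16, 4) = 1820; 1820 < 1024? NO
  n = 17: C(17, 4) = 2380; 2380 < 1024? NO
The largest n with C(n, 4) < 1024 is n = 14 (where E[X] = 1001/1024 ≈ 0.978). Hence R_4(4) > 14, i.e. R_4(4) ≥ 15.

Largest n = 14; hence R_4(4) > 14.


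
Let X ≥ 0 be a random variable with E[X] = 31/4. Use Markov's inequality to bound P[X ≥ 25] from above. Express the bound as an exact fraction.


μ = E[X] = 31/4, a = 25.
Markov: P[X ≥ 25] ≤ μ/a = (31/4)/25 = 31/100.
Numerically: ≈ 0.310000.
(Since a = 25 > μ = 7.750000, the bound 31/100 is < 1 and informative.)

P[X ≥ 25] ≤ 31/100 ≈ 0.310000.


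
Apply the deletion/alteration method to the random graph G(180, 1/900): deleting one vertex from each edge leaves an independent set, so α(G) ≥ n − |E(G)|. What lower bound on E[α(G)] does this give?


E[|E(G)|] = C(180, 2)·p = 16110 · (1/900) = 179/10.
E[α(G)] ≥ n − E[|E(G)|] = 180 − 179/10 = 1621/10.
Numerically: ≈ 162.100.
(This is only a lower bound; the true E[α(G)] may be larger.)

E[α(G)] ≥ 1621/10 ≈ 162.100.


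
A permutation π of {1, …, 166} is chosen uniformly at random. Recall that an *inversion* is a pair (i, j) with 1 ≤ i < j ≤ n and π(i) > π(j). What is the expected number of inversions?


Write X = Σ X_I over the C(166, 2) = 13695 pairs i < j, with X_I the indicator of one inversion.
There are 13695 indicators.
For each fixed pair i < j, the values π(i) and π(j) are two distinct elements of {1, …, 166} in uniformly random order; by symmetry P[π(i) > π(j)] = 1/2.
By linearity: E[X] = 13695 · (1/2) = C(166, 2) · (1/2) = 13695/2 = 13695/2 ≈ 6847.5000.

E[X] = 13695/2 = 6847.5000.


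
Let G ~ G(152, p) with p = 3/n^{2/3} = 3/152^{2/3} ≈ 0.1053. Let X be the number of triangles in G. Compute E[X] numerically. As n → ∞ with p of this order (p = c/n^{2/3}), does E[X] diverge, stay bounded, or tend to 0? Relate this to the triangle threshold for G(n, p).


Number of potential triangles: C(152, 3) = 573800.
Each occurs with probability p³ ≈ (0.1053)³ ≈ 1.168629e-03.
By linearity: E[X] = C(152, 3)·p³ ≈ 573800 · 1.168629e-03 ≈ 670.5592.
Since α = 2/3 < 1, p = c/n^{2/3} ≫ 1/n is above the triangle threshold p ~ 1/n. Asymptotically E[X] ~ (c³/6)·n^{3(1−α)} = (3³/6)·n^{1} → ∞; triangles are abundant w.h.p.

E[X] ≈ 670.5592; in regime p = Θ(1/n^{2/3}) E[X] diverges (above the triangle threshold p ~ 1/n).


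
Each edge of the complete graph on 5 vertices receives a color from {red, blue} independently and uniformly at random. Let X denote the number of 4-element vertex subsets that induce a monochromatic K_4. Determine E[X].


Let X = Σ_S X_S over the C(5, 4) = 5 subsets S of size 4, where X_S = 1 if the K_4 on S is monochromatic.
For a fixed S, the K_4 on S has C(4, 2) = 6 edges. P[all 6 edges red] = (1/2)^6, and likewise for blue, so P[monochromatic] = 2·(1/2)^6 = 2^{1 − 6} = 1/32.
Summing: E[X] = C(5, 4) · 2^{1 − 6} = 5 · 1/32 = 5/32.
Numerically: E[X] ≈ 0.15625.

E[X] = C(5,4)·2^(1−C(4,2)) = 5/32 ≈ 0.15625.


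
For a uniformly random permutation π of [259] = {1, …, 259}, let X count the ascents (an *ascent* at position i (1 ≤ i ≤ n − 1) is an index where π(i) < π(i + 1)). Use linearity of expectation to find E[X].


Write X = Σ X_I over i = 1, …, 258, with X_I the indicator of one ascent.
There are 258 indicators.
For each fixed i, the pair (π(i), π(i+1)) is a uniformly random ordered pair of distinct values from {1, …, 259}; by symmetry P[π(i) < π(i+1)] = 1/2.
By linearity: E[X] = 258 · (1/2) = (259 − 1) · (1/2) = 129 ≈ 129.000000.

E[X] = 129 = 129.000000.


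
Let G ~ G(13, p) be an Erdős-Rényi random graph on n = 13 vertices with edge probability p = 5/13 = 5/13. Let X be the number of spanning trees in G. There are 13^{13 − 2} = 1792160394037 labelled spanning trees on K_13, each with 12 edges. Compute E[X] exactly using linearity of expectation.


K_13 has 13^{13 − 2} = 1792160394037 labelled spanning trees.
For each such spanning tree H, let X_H = 1 if all 12 edges of H are present in G. Then P[X_H = 1] = p^{12} = (5/13)^{12} = 244140625/23298085122481.
By linearity: E[X] = Σ_H E[X_H] = 1792160394037 · p^{12} = 1792160394037 · 244140625/23298085122481 = 244140625/13.
Numerically: E[X] ≈ 1.878e+07.

E[X] = 1792160394037 · (5/13)^{12} = 244140625/13 ≈ 1.878e+07.


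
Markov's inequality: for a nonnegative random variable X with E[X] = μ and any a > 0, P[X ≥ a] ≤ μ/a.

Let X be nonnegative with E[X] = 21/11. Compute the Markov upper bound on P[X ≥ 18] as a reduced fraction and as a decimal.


μ = E[X] = 21/11, a = 18.
Markov: P[X ≥ 18] ≤ μ/a = (21/11)/18 = 7/66.
Numerically: ≈ 0.1061.
(Since a = 18 > μ = 1.9091, the bound 7/66 is < 1 and informative.)

P[X ≥ 18] ≤ 7/66 ≈ 0.1061.


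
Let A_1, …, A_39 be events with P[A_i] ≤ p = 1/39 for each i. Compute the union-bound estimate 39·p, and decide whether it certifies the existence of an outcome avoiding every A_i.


Union bound: P[∪_{i=1}^{39} A_i] ≤ Σ_i P[A_i] ≤ 39·p = 39·(1/39) = 1.
Numerically: 1 ≈ 1.000.
Is 1 < 1? NO.
Since the bound 1 is ≥ 1, the union bound is uninformative here; it does NOT by itself certify existence.

39·p = 1 ≈ 1.000; existence NOT certified by the union bound.


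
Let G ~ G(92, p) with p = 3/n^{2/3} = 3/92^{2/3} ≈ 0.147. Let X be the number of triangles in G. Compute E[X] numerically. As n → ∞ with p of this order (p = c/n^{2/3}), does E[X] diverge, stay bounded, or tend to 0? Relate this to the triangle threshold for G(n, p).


Number of potential triangles: C(92, 3) = 125580.
Each occurs with probability p³ ≈ (0.147)³ ≈ 3.18998e-03.
By linearity: E[X] = C(92, 3)·p³ ≈ 125580 · 3.18998e-03 ≈ 400.598.
Since α = 2/3 < 1, p = c/n^{2/3} ≫ 1/n is above the triangle threshold p ~ 1/n. Asymptotically E[X] ~ (c³/6)·n^{3(1−α)} = (3³/6)·n^{1} → ∞; triangles are abundant w.h.p.

E[X] ≈ 400.598; in regime p = Θ(1/n^{2/3}) E[X] diverges (above the triangle threshold p ~ 1/n).


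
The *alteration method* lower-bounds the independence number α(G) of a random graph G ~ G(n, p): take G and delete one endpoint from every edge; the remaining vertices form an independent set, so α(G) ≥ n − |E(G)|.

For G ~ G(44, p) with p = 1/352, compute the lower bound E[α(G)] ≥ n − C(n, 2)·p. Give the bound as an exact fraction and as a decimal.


E[|E(G)|] = C(44, 2)·p = 946 · (1/352) = 43/16.
E[α(G)] ≥ n − E[|E(G)|] = 44 − 43/16 = 661/16.
Numerically: ≈ 41.312.
(This is only a lower bound; the true E[α(G)] may be larger.)

E[α(G)] ≥ 661/16 ≈ 41.312.


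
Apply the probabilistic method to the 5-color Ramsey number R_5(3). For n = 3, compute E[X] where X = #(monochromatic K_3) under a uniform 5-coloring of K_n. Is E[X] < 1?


E[X] = C(3, 3) · 5^{1 − 3} = 1 · 5^{−2} = 1/25.
As a reduced fraction: E[X] = 1/25 ≈ 0.0400.
Is E[X] < 1? YES.
Since E[X] < 1, there exists a 5-coloring of K_{3} with no monochromatic K_3; hence R_5(3) > 3.

E[X] = 1/25 ≈ 0.0400; E[X] < 1, so R_5(3) > 3.


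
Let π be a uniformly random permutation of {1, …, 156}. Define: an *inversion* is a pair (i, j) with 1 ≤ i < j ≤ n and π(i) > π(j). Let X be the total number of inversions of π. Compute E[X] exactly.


Write X = Σ X_I over the C(156, 2) = 12090 pairs i < j, with X_I the indicator of one inversion.
There are 12090 indicators.
For each fixed pair i < j, the values π(i) and π(j) are two distinct elements of {1, …, 156} in uniformly random order; by symmetry P[π(i) > π(j)] = 1/2.
By linearity: E[X] = 12090 · (1/2) = C(156, 2) · (1/2) = 12090/2 = 6045 ≈ 6045.0000.

E[X] = 6045 = 6045.0000.


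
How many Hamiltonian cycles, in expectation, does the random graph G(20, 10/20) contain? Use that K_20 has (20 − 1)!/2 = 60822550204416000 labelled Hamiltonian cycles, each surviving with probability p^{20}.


K_20 has (20 − 1)!/2 = 60822550204416000 labelled Hamiltonian cycles.
For each such Hamiltonian cycle H, let X_H = 1 if all 20 edges of H are present in G. Then P[X_H = 1] = p^{20} = (1/2)^{20} = 1/1048576.
By linearity: E[X] = Σ_H E[X_H] = 60822550204416000 · p^{20} = 60822550204416000 · 1/1048576 = 1856156927625/32.
Numerically: E[X] ≈ 5.80049e+10.

E[X] = 60822550204416000 · (1/2)^{20} = 1856156927625/32 ≈ 5.80049e+10.


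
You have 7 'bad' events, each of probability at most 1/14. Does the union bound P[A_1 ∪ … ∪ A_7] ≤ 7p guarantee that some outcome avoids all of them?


Union bound: P[∪_{i=1}^{7} A_i] ≤ Σ_i P[A_i] ≤ 7·p = 7·(1/14) = 1/2.
Numerically: 1/2 ≈ 0.500.
Is 1/2 < 1? YES.
Since P[∪ A_i] ≤ 1/2 < 1, the complement has P[∩ A_i^c] ≥ 1 − 1/2 = 1/2 > 0, so some outcome avoids every A_i.

7·p = 1/2 ≈ 0.500; existence CERTIFIED by the union bound.


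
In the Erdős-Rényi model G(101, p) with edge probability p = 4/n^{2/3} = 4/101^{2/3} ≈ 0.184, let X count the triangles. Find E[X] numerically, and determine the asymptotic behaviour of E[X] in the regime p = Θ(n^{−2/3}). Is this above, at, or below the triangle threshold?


Number of potential triangles: C(101, 3) = 166650.
Each occurs with probability p³ ≈ (0.184)³ ≈ 6.27389e-03.
By linearity: E[X] = C(101, 3)·p³ ≈ 166650 · 6.27389e-03 ≈ 1045.545.
Since α = 2/3 < 1, p = c/n^{2/3} ≫ 1/n is above the triangle threshold p ~ 1/n. Asymptotically E[X] ~ (c³/6)·n^{3(1−α)} = (4³/6)·n^{1} → ∞; triangles are abundant w.h.p.

E[X] ≈ 1045.545; in regime p = Θ(1/n^{2/3}) E[X] diverges (above the triangle threshold p ~ 1/n).


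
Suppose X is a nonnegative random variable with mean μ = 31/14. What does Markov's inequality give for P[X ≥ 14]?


μ = E[X] = 31/14, a = 14.
Markov: P[X ≥ 14] ≤ μ/a = (31/14)/14 = 31/196.
Numerically: ≈ 0.158.
(Since a = 14 > μ = 2.214, the bound 31/196 is < 1 and informative.)

P[X ≥ 14] ≤ 31/196 ≈ 0.158.


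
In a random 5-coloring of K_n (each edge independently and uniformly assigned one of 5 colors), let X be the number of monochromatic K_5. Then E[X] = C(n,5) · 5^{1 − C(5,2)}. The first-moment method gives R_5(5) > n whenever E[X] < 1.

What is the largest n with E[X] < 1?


We need C(n, 5) · 5^{1 − 10} < 1, i.e. C(n, 5) < 5^{10 − 1} = 1953125.
Check values of n near the boundary:
  n = 48: C(48, 5) = 1712304; 1712304 < 1953125? YES
  n = 49: C(49, 5) = 1906884; 1906884 < 1953125? YES
  n = 50: C(50, 5) = 2118760; 2118760 < 1953125? NO
The largest n with C(n, 5) < 1953125 is n = 49 (where E[X] = 1906884/1953125 ≈ 0.9763246). Hence R_5(5) > 49, i.e. R_5(5) ≥ 50.

Largest n = 49; hence R_5(5) > 49.
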